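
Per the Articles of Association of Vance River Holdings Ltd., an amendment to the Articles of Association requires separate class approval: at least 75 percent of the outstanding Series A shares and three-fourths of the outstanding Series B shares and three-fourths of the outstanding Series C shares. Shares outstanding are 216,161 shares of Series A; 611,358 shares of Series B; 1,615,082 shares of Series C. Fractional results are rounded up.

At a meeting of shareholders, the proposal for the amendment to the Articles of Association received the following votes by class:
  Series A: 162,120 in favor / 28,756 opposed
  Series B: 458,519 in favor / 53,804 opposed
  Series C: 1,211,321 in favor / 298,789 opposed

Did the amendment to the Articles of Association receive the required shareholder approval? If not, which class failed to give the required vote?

Series A: 3/4 of 216161 = 162120.75, rounded up to 162121; 162,121 required, 162,120 in favor — not approved.
Series B: 3/4 of 611358 = 458518.50, rounded up to 458519; 458,519 required, 458,519 in favor — approved.
Series C: 3/4 of 1615082 = 1211311.50, rounded up to 1211312; 1,211,312 required, 1,211,321 in favor — approved.

Not approved — the Series A shares did not give the required vote.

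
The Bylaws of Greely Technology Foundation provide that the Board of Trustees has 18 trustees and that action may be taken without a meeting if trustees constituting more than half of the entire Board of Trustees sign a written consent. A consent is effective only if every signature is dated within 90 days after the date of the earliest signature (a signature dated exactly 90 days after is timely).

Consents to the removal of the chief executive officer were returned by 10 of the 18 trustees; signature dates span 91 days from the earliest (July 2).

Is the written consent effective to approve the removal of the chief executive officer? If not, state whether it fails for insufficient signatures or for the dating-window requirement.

Signatures required: more than half of 18 — a majority of 18 is 10, so 10 needed; 10 signed. Sufficient.
Dating window: the latest signature is 91 days after the earliest; the limit is 90 days. Outside the window.

Not effective — dating-window requirement not satisfied.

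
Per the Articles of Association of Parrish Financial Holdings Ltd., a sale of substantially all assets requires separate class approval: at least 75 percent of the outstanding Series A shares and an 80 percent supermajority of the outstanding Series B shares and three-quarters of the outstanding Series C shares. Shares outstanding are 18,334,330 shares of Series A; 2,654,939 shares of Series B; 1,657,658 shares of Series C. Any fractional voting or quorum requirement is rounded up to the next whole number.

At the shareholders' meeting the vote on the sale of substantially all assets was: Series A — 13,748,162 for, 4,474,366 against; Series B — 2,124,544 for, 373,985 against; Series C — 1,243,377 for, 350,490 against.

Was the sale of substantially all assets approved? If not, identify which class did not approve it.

Series A: 3/4 of 18334330 = 13750747.50, rounded up to 13750748; 13,750,748 required, 13,748,162 in favor — not approved.
Series B: 4/5 of 2654939 = 2123951.20, rounded up to 2123952; 2,123,952 required, 2,124,544 in favor — approved.
Series C: 3/4 of 1657658 = 1243243.50, rounded up to 1243244; 1,243,244 required, 1,243,377 in favor — approved.

Not approved — the Series A shares did not give the required vote.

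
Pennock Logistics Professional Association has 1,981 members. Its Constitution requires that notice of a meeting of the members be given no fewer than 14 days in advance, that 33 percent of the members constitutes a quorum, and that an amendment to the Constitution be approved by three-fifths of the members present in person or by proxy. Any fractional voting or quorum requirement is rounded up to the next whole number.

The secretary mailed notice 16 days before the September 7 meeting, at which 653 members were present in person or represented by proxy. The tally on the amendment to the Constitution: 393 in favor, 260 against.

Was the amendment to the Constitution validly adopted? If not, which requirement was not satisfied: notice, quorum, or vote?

Notice: 16 days given; 14 required. Satisfied.
Quorum: 33% of 1,981 = 653.73, rounded up to 654; 653 present. Not satisfied.
Vote: requires three-fifths of those present (653); 3/5 of 653 = 391.80, rounded up to 392, so 392 needed; 393 in favor. Satisfied.

Invalid — quorum requirement not satisfied.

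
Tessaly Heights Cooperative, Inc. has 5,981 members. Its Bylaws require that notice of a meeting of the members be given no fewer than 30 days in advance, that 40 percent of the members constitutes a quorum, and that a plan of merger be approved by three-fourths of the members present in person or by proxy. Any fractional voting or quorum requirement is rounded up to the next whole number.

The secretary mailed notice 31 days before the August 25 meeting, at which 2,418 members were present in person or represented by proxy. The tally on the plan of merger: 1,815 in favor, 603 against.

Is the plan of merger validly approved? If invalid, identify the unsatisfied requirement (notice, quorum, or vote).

Notice: 31 days given; 30 required. Satisfied.
Quorum: 40% of 5,981 = 2,392.40, rounded up to 2,393; 2,418 present. Satisfied.
Vote: requires three-fourths of those present (2,418); 3/4 of 2418 = 1813.50, rounded up to 1814, so 1,814 needed; 1,815 in favor. Satisfied.

Valid — all requirements satisfied.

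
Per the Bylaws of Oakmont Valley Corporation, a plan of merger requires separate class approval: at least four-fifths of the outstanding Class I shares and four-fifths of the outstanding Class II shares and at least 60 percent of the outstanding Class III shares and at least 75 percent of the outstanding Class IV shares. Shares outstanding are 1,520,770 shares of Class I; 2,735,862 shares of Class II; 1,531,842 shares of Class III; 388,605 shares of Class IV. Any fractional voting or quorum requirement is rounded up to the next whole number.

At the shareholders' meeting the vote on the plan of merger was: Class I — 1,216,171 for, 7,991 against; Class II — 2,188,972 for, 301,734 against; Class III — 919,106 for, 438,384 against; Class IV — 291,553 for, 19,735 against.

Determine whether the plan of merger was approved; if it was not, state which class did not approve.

Class I: 4/5 of 1520770 = 1216616; 1,216,616 required, 1,216,171 in favor — not approved.
Class II: 4/5 of 2735862 = 2188689.60, rounded up to 2188690; 2,188,690 required, 2,188,972 in favor — approved.
Class III: 3/5 of 1531842 = 919105.20, rounded up to 919106; 919,106 required, 919,106 in favor — approved.
Class IV: 3/4 of 388605 = 291453.75, rounded up to 291454; 291,454 required, 291,553 in favor — approved.

Not approved — the Class I shares did not give the required vote.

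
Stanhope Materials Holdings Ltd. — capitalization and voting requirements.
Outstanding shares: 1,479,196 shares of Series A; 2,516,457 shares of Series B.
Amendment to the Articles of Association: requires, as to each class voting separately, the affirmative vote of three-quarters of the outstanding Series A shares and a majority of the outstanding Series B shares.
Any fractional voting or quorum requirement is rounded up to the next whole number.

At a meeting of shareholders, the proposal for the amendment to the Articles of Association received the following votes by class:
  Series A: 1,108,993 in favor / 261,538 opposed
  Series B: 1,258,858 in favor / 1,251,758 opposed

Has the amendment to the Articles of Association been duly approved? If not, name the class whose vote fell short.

Not approved — the Series A shares did not give the required vote.

Series A: 3/4 of 1479196 = 1109397; 1,109,397 required, 1,108,993 in favor — not approved.
Series B: a majority of 2516457 is 1258229; 1,258,229 required, 1,258,858 in favor — approved.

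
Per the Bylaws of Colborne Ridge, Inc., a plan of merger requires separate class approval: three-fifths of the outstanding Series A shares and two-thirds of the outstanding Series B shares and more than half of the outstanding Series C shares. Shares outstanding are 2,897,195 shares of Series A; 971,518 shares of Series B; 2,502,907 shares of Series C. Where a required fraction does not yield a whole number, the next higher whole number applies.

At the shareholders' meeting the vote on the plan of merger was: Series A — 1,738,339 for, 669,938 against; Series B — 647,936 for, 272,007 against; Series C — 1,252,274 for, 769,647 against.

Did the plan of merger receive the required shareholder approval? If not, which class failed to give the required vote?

Series A: 3/5 of 2897195 = 1738317; 1,738,317 required, 1,738,339 in favor — approved.
Series B: 2/3 of 971518 = 647678.67, rounded up to 647679; 647,679 required, 647,936 in favor — approved.
Series C: a majority of 2502907 is 1251454; 1,251,454 required, 1,252,274 in favor — approved.

Approved — every class gave the required vote.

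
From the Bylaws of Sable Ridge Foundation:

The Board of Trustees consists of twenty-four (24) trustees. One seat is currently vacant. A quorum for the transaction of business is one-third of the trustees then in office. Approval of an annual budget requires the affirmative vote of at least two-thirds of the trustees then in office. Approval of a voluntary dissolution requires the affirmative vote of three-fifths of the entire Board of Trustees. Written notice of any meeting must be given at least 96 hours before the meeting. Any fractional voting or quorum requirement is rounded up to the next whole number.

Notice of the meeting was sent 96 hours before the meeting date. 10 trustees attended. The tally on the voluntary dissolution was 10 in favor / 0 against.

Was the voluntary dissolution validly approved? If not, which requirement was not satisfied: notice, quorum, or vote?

Invalid — vote requirement not satisfied.

Notice: 96 hours given; 96 required (96 ≥ 96). Satisfied.
Quorum: 10 present; quorum is 8. Satisfied.
Vote: the voluntary dissolution requires three-fifths of the entire Board of Trustees (24). 3/5 of 24 = 14.40, rounded up to 15, so 15 affirmative votes are needed; 10 voted in favor. Not satisfied.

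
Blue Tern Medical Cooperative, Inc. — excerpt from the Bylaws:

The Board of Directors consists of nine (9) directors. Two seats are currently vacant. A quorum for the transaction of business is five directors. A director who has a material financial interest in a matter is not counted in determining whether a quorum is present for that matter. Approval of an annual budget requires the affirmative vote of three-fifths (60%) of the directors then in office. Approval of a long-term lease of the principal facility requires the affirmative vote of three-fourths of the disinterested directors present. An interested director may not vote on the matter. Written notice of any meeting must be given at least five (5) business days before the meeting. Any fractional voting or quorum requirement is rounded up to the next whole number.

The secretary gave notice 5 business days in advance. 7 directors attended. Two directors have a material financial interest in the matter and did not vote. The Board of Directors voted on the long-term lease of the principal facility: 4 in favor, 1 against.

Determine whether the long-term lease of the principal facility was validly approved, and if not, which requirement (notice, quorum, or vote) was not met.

Valid — all requirements satisfied.

Notice: 5 business days given; 5 required (5 ≥ 5). Satisfied.
Quorum: 7 present, but the 2 interested directors do not count, leaving 5. Quorum is 5. Satisfied.
Vote: the long-term lease of the principal facility requires three-fourths of the disinterested directors present (7 − 2 = 5). 3/4 of 5 = 3.75, rounded up to 4, so 4 affirmative votes are needed; 4 voted in favor. Satisfied.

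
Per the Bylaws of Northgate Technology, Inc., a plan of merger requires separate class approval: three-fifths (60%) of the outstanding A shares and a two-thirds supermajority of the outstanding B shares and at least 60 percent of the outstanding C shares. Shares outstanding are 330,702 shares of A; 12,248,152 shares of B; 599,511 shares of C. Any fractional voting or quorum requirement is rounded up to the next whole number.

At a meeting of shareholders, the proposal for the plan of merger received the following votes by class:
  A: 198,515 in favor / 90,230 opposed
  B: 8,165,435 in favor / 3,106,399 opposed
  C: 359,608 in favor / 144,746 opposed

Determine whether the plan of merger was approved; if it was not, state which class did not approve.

A: 3/5 of 330702 = 198421.20, rounded up to 198422; 198,422 required, 198,515 in favor — approved.
B: 2/3 of 12248152 = 8165434.67, rounded up to 8165435; 8,165,435 required, 8,165,435 in favor — approved.
C: 3/5 of 599511 = 359706.60, rounded up to 359707; 359,707 required, 359,608 in favor — not approved.

Not approved — the C shares did not give the required vote.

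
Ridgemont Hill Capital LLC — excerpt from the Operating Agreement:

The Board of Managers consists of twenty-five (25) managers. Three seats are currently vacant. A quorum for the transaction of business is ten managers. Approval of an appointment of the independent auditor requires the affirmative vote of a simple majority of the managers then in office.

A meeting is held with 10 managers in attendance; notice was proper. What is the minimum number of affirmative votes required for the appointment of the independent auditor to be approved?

The appointment of the independent auditor requires a majority of the managers then in office (22).
A majority of 22 is 12.
(Only 10 can vote, so the appointment of the independent auditor cannot pass at this meeting, but the required vote is still 12.)

12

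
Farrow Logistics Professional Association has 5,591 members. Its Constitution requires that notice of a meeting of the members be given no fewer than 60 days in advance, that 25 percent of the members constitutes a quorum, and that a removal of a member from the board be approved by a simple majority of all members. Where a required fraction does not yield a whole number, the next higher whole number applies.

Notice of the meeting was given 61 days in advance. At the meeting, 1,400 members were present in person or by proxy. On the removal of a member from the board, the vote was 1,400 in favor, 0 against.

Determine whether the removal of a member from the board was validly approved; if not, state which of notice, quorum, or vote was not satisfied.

Invalid — vote requirement not satisfied.

Notice: 61 days given; 60 required. Satisfied.
Quorum: 25% of 5,591 = 1,397.75, rounded up to 1,398; 1,400 present. Satisfied.
Vote: requires a majority of all members (5,591); a majority of 5591 is 2796, so 2,796 needed; 1,400 in favor. Not satisfied.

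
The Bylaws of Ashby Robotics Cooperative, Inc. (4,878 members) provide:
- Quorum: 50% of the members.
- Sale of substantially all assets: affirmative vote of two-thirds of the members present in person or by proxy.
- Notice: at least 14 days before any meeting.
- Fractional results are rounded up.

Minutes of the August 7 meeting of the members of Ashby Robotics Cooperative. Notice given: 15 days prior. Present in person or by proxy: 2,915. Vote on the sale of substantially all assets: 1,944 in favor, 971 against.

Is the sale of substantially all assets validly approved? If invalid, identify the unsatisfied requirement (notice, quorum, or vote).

Valid — all requirements satisfied.

Notice: 15 days given; 14 required. Satisfied.
Quorum: 50% of 4,878 = 2,439; 2,915 present. Satisfied.
Vote: requires two-thirds of those present (2,915); 2/3 of 2915 = 1943.33, rounded up to 1944, so 1,944 needed; 1,944 in favor. Satisfied.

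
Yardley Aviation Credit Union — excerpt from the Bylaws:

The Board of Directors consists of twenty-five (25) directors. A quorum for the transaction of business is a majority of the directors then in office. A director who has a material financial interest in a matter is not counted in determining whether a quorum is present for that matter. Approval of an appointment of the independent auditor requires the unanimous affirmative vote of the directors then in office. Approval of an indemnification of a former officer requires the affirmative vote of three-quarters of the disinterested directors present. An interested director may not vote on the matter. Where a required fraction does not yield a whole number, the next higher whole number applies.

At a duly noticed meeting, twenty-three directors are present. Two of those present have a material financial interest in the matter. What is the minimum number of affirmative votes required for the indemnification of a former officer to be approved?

16

The indemnification of a former officer requires three-fourths of the disinterested directors present (23 − 2 = 21).
3/4 of 21 = 15.75, rounded up to 16.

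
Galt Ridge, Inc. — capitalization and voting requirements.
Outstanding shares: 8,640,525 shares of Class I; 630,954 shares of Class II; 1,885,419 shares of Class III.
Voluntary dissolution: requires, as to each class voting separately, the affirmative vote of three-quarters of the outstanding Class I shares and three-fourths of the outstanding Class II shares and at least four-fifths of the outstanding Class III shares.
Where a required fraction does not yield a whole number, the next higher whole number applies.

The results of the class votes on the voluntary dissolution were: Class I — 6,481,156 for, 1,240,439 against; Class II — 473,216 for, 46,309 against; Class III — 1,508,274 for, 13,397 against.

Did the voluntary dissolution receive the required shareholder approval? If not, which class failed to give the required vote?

Not approved — the Class III shares did not give the required vote.

Class I: 3/4 of 8640525 = 6480393.75, rounded up to 6480394; 6,480,394 required, 6,481,156 in favor — approved.
Class II: 3/4 of 630954 = 473215.50, rounded up to 473216; 473,216 required, 473,216 in favor — approved.
Class III: 4/5 of 1885419 = 1508335.20, rounded up to 1508336; 1,508,336 required, 1,508,274 in favor — not approved.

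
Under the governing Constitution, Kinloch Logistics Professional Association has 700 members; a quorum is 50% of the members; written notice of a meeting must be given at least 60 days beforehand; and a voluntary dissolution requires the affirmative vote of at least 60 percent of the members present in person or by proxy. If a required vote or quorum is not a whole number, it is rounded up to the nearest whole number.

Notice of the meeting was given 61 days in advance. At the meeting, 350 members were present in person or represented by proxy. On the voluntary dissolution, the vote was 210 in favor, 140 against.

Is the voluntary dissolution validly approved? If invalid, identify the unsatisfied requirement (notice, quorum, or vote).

Notice: 61 days given; 60 required. Satisfied.
Quorum: 50% of 700 = 350; 350 present. Satisfied.
Vote: requires three-fifths of those present (350); 3/5 of 350 = 210, so 210 needed; 210 in favor. Satisfied.

Valid — all requirements satisfied.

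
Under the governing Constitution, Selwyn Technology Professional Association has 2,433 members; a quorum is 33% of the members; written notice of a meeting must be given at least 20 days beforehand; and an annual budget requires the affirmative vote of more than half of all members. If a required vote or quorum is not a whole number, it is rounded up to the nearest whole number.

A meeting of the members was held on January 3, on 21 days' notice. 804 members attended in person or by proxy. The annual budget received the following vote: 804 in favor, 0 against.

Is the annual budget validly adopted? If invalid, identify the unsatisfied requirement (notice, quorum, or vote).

Invalid — vote requirement not satisfied.

Notice: 21 days given; 20 required. Satisfied.
Quorum: 33% of 2,433 = 802.89, rounded up to 803; 804 present. Satisfied.
Vote: requires a majority of all members (2,433); a majority of 2433 is 1217, so 1,217 needed; 804 in favor. Not satisfied.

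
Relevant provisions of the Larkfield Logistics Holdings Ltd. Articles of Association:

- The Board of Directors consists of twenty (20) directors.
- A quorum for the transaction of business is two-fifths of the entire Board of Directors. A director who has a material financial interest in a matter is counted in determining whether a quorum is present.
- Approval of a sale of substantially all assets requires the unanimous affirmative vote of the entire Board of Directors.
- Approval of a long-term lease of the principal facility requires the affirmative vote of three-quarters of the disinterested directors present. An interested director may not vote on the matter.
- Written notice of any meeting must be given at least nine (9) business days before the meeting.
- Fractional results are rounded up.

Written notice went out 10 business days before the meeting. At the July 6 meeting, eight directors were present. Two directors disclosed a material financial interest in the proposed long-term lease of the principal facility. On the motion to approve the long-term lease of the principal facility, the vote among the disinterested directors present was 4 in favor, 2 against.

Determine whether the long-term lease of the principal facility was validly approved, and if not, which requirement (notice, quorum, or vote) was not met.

Notice: 10 business days given; 9 required (10 ≥ 9). Satisfied.
Quorum: 8 present (interested directors count toward quorum); quorum is 8. Satisfied.
Vote: the long-term lease of the principal facility requires three-fourths of the disinterested directors present (8 − 2 = 6). 3/4 of 6 = 4.50, rounded up to 5, so 5 affirmative votes are needed; 4 voted in favor. Not satisfied.

Invalid — vote requirement not satisfied.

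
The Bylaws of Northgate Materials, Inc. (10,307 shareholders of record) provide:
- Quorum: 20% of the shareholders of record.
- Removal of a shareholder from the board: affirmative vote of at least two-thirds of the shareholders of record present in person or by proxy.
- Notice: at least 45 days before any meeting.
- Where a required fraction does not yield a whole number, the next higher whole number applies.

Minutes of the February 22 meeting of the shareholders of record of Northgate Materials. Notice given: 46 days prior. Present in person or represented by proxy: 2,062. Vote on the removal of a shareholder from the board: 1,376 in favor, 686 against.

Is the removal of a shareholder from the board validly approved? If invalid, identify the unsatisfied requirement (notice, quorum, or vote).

Valid — all requirements satisfied.

Notice: 46 days given; 45 required. Satisfied.
Quorum: 20% of 10,307 = 2,061.40, rounded up to 2,062; 2,062 present. Satisfied.
Vote: requires two-thirds of those present (2,062); 2/3 of 2062 = 1374.67, rounded up to 1375, so 1,375 needed; 1,376 in favor. Satisfied.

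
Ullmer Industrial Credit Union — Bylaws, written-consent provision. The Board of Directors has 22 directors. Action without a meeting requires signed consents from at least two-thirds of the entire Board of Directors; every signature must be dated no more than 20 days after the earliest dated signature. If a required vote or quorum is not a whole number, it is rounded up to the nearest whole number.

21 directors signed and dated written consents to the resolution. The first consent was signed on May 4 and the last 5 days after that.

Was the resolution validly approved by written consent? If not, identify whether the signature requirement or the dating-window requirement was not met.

Signatures required: at least two-thirds of 22 — 2/3 of 22 = 14.67, rounded up to 15, so 15 needed; 21 signed. Sufficient.
Dating window: the latest signature is 5 days after the earliest; the limit is 20 days. Within the window.

Effective — both the signature and dating-window requirements are satisfied.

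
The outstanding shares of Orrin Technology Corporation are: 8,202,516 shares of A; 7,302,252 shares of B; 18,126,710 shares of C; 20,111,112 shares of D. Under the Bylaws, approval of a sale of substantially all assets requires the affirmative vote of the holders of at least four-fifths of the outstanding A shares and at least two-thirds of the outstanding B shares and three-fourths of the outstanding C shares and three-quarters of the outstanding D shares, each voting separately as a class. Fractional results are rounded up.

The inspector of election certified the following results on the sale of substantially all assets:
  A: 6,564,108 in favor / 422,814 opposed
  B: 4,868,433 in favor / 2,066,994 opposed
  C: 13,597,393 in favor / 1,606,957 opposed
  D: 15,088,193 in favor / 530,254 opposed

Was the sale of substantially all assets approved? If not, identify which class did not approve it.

A: 4/5 of 8202516 = 6562012.80, rounded up to 6562013; 6,562,013 required, 6,564,108 in favor — approved.
B: 2/3 of 7302252 = 4868168; 4,868,168 required, 4,868,433 in favor — approved.
C: 3/4 of 18126710 = 13595032.50, rounded up to 13595033; 13,595,033 required, 13,597,393 in favor — approved.
D: 3/4 of 20111112 = 15083334; 15,083,334 required, 15,088,193 in favor — approved.

Approved — every class gave the required vote.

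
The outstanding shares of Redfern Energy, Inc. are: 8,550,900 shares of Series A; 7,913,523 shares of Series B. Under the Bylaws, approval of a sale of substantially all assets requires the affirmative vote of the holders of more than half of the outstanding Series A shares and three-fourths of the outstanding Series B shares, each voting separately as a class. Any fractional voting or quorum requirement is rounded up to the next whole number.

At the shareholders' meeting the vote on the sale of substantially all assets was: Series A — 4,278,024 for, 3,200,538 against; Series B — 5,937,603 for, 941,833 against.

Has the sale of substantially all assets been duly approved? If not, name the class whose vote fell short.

Approved — every class gave the required vote.

Series A: a majority of 8550900 is 4275451; 4,275,451 required, 4,278,024 in favor — approved.
Series B: 3/4 of 7913523 = 5935142.25, rounded up to 5935143; 5,935,143 required, 5,937,603 in favor — approved.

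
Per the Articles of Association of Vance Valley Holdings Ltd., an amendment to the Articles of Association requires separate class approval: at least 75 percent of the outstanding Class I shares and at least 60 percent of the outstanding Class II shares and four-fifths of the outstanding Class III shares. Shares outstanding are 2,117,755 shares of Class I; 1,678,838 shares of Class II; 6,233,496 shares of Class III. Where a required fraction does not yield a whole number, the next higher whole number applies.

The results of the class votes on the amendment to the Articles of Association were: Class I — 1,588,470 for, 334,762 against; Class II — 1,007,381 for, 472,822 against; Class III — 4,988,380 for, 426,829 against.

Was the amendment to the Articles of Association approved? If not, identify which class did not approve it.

Class I: 3/4 of 2117755 = 1588316.25, rounded up to 1588317; 1,588,317 required, 1,588,470 in favor — approved.
Class II: 3/5 of 1678838 = 1007302.80, rounded up to 1007303; 1,007,303 required, 1,007,381 in favor — approved.
Class III: 4/5 of 6233496 = 4986796.80, rounded up to 4986797; 4,986,797 required, 4,988,380 in favor — approved.

Approved — every class gave the required vote.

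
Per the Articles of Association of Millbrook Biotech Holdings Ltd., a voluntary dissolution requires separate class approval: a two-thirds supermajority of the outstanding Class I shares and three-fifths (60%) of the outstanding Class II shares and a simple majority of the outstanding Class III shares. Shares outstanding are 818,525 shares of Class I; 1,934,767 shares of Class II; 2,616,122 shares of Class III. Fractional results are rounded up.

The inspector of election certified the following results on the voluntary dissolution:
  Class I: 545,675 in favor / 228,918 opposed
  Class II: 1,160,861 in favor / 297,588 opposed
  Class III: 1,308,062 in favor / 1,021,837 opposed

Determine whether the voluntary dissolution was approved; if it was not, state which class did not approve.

Class I: 2/3 of 818525 = 545683.33, rounded up to 545684; 545,684 required, 545,675 in favor — not approved.
Class II: 3/5 of 1934767 = 1160860.20, rounded up to 1160861; 1,160,861 required, 1,160,861 in favor — approved.
Class III: a majority of 2616122 is 1308062; 1,308,062 required, 1,308,062 in favor — approved.

Not approved — the Class I shares did not give the required vote.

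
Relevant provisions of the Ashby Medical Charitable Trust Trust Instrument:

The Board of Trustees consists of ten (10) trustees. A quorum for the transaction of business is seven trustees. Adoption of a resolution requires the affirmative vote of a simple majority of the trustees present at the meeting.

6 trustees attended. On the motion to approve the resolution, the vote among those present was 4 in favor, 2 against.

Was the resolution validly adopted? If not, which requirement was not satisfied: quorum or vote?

Invalid — quorum requirement not satisfied.

Quorum: 6 present; quorum is 7. Not satisfied.
Vote: the resolution requires a majority of the trustees present (6). A majority of 6 is 4, so 4 affirmative votes are needed; 4 voted in favor. Satisfied. (Moot — without a quorum no business can be validly transacted.)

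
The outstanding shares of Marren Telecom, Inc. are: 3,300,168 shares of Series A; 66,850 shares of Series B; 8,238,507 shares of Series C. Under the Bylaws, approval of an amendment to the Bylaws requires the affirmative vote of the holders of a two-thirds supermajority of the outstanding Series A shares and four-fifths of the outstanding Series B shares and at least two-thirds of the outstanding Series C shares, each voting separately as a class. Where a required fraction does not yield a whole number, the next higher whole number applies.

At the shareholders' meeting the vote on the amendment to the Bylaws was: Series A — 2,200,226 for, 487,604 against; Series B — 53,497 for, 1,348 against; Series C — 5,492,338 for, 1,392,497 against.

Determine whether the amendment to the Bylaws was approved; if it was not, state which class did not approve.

Series A: 2/3 of 3300168 = 2200112; 2,200,112 required, 2,200,226 in favor — approved.
Series B: 4/5 of 66850 = 53480; 53,480 required, 53,497 in favor — approved.
Series C: 2/3 of 8238507 = 5492338; 5,492,338 required, 5,492,338 in favor — approved.

Approved — every class gave the required vote.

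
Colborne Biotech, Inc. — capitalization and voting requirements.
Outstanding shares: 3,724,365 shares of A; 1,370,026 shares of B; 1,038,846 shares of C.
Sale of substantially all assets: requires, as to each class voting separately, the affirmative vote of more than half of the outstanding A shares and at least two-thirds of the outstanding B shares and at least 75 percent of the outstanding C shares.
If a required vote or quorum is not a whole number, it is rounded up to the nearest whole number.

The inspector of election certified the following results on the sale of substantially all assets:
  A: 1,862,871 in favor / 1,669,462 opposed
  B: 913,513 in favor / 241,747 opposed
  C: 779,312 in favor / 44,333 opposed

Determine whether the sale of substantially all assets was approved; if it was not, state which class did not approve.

Approved — every class gave the required vote.

A: a majority of 3724365 is 1862183; 1,862,183 required, 1,862,871 in favor — approved.
B: 2/3 of 1370026 = 913350.67, rounded up to 913351; 913,351 required, 913,513 in favor — approved.
C: 3/4 of 1038846 = 779134.50, rounded up to 779135; 779,135 required, 779,312 in favor — approved.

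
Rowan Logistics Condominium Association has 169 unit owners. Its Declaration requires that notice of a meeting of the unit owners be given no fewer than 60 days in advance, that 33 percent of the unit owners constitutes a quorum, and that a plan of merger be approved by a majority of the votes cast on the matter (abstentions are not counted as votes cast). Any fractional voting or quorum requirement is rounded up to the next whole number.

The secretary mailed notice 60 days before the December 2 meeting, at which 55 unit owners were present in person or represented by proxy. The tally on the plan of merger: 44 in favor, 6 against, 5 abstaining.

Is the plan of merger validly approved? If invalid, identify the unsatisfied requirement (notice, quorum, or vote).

Notice: 60 days given; 60 required. Satisfied.
Quorum: 33% of 169 = 55.77, rounded up to 56; 55 present. Not satisfied.
Vote: requires a majority of the votes cast (55 − 5 abstaining = 50); a majority of 50 is 26, so 26 needed; 44 in favor. Satisfied.

Invalid — quorum requirement not satisfied.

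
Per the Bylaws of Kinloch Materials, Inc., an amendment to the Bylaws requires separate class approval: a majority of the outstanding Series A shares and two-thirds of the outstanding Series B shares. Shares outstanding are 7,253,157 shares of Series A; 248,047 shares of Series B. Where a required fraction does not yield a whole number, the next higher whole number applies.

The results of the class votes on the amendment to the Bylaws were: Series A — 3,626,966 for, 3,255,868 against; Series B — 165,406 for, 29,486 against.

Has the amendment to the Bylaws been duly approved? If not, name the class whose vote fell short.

Approved — every class gave the required vote.

Series A: a majority of 7253157 is 3626579; 3,626,579 required, 3,626,966 in favor — approved.
Series B: 2/3 of 248047 = 165364.67, rounded up to 165365; 165,365 required, 165,406 in favor — approved.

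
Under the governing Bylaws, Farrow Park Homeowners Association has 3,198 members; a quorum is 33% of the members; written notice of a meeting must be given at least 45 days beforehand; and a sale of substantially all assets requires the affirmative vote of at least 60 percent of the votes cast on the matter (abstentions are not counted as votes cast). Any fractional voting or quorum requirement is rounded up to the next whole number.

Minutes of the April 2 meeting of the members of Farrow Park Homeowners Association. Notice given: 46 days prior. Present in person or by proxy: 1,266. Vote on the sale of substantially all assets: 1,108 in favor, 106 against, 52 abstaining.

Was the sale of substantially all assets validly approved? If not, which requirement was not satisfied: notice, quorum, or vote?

Valid — all requirements satisfied.

Notice: 46 days given; 45 required. Satisfied.
Quorum: 33% of 3,198 = 1,055.34, rounded up to 1,056; 1,266 present. Satisfied.
Vote: requires three-fifths of the votes cast (1,266 − 52 abstaining = 1,214); 3/5 of 1214 = 728.40, rounded up to 729, so 729 needed; 1,108 in favor. Satisfied.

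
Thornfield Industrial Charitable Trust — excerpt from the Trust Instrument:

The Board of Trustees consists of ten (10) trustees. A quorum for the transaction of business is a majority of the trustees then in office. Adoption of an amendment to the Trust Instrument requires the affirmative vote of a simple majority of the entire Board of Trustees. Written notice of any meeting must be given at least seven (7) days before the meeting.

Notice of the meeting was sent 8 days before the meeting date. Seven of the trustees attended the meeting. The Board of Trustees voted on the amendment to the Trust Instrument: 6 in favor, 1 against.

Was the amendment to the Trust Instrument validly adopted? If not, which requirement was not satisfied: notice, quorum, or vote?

Valid — all requirements satisfied.

Notice: 8 days given; 7 required (8 ≥ 7). Satisfied.
Quorum: 7 present; quorum is 6. Satisfied.
Vote: the amendment to the Trust Instrument requires a majority of the entire Board of Trustees (10). A majority of 10 is 6, so 6 affirmative votes are needed; 6 voted in favor. Satisfied.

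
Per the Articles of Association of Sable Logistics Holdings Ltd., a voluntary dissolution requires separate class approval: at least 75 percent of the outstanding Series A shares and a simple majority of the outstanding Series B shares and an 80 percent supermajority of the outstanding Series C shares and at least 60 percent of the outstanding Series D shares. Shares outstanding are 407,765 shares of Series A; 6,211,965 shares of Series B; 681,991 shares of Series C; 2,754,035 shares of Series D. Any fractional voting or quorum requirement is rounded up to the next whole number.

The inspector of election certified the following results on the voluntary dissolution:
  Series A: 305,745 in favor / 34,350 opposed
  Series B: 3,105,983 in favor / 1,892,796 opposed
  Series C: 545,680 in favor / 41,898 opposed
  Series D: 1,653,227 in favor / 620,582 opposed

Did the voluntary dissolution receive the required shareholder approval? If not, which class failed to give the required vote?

Series A: 3/4 of 407765 = 305823.75, rounded up to 305824; 305,824 required, 305,745 in favor — not approved.
Series B: a majority of 6211965 is 3105983; 3,105,983 required, 3,105,983 in favor — approved.
Series C: 4/5 of 681991 = 545592.80, rounded up to 545593; 545,593 required, 545,680 in favor — approved.
Series D: 3/5 of 2754035 = 1652421; 1,652,421 required, 1,653,227 in favor — approved.

Not approved — the Series A shares did not give the required vote.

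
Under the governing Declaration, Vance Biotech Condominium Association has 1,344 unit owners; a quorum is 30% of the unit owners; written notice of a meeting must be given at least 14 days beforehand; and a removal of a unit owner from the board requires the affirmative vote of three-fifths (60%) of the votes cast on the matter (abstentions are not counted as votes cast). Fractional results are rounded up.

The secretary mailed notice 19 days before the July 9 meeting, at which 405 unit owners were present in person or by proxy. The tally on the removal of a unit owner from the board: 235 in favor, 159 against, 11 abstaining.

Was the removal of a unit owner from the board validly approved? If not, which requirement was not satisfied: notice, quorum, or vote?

Notice: 19 days given; 14 required. Satisfied.
Quorum: 30% of 1,344 = 403.20, rounded up to 404; 405 present. Satisfied.
Vote: requires three-fifths of the votes cast (405 − 11 abstaining = 394); 3/5 of 394 = 236.40, rounded up to 237, so 237 needed; 235 in favor. Not satisfied.

Invalid — vote requirement not satisfied.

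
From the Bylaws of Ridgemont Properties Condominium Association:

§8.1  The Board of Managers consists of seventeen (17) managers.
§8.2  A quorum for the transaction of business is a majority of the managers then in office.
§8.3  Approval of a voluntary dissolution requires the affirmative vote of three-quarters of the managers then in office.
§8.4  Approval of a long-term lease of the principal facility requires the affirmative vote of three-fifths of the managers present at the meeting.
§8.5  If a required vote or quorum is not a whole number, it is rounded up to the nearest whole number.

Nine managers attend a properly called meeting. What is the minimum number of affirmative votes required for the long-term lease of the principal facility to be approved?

6

The long-term lease of the principal facility requires three-fifths of the managers present (9).
3/5 of 9 = 5.40, rounded up to 6.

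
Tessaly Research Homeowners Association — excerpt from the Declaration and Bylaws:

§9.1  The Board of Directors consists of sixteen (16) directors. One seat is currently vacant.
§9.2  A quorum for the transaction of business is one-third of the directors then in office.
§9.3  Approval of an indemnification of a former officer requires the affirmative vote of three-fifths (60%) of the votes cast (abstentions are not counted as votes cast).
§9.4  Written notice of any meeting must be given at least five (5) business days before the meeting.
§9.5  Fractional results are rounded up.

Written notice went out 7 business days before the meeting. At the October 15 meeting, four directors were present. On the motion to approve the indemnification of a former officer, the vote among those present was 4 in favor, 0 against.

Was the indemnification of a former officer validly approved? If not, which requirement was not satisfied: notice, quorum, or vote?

Notice: 7 business days given; 5 required (7 ≥ 5). Satisfied.
Quorum: 4 present; quorum is 5. Not satisfied.
Vote: the indemnification of a former officer requires three-fifths of the votes cast (4). 3/5 of 4 = 2.40, rounded up to 3, so 3 affirmative votes are needed; 4 voted in favor. Satisfied. (Moot — without a quorum no business can be validly transacted.)

Invalid — quorum requirement not satisfied.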